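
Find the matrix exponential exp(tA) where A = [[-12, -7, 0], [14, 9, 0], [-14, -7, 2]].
A has Jordan form J = [[-5, 0, 0], [0, 2, 0], [0, 0, 2]] with A = PJP^{-1}, so e^{tA} = P e^{tJ} P^{-1}.

For a Jordan block J_k(λ), e^{tJ_k(λ)} = e^{λt} · (I + tN + t^2 N^2/2! + ... + t^{k-1} N^{k-1}/(k-1)!) where N is the nilpotent superdiagonal part.

Assembling the blocks and conjugating back gives the entries of e^{tA} as shown above.

e^{tA} = [[(2 - e^{7*t})*e^{-5*t}, (1 - e^{7*t})*e^{-5*t}, 0], [(2*e^{7*t} - 2)*e^{-5*t}, (2*e^{7*t} - 1)*e^{-5*t}, 0], [2*(1 - e^{7*t})*e^{-5*t}, (1 - e^{7*t})*e^{-5*t}, e^{2*t}]]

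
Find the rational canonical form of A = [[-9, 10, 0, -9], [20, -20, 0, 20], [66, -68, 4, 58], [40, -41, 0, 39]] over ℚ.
R = [[4, 0, 0, 0], [0, 0, 0, 20], [0, 1, 0, -29], [0, 0, 1, 10]]

The invariant factors of A (the non-unit diagonal entries of the Smith normal form of xI - A over ℚ[x]) are x - 4, (x - 5)(x - 4)(x - 1), each dividing the next. The characteristic polynomial is their product, (x - 5)(x - 4)^2(x - 1).

The rational canonical form is the block-diagonal matrix of companion matrices C(f_i):
R = [[4, 0, 0, 0], [0, 0, 0, 20], [0, 1, 0, -29], [0, 0, 1, 10]].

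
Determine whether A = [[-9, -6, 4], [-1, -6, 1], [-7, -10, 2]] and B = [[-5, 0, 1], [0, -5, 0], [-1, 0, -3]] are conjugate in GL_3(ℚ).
Yes.

Two matrices over a field are similar if and only if they have the same invariant factors.

Both A and B have characteristic polynomial (x + 4)^2(x + 5) and minimal polynomial (x + 4)^2(x + 5). Computing further, both have invariant factors (x + 4)^2(x + 5). Hence A and B are similar.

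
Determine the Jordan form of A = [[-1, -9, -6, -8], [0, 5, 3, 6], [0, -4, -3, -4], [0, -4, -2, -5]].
The characteristic polynomial is det(xI - A) = (x + 1)^4, so the eigenvalues are -1 (algebraic multiplicity 4).

For λ = -1: rank(A + I) = 2, rank((A + I)^2) = 1, rank((A + I)^3) = 0. The eigenspace has dimension 4 - 2 = 2, so there are 2 Jordan blocks; the rank sequence gives block sizes [3, 1].

Assembling the blocks gives the Jordan form J above.

J = [[-1, 1, 0, 0], [0, -1, 1, 0], [0, 0, -1, 0], [0, 0, 0, -1]]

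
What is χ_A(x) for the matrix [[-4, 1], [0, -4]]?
χ_A(x) = (x + 4)^2

xI - A = [[x + 4, -1], [0, x + 4]].

Expanding det(xI - A) along the first row:
det(xI - A) = + (x + 4)·det([[x + 4]]) - (-1)·det([[0]]).

Evaluating gives χ_A(x) = x^2 + 8x + 16 = (x + 4)^2.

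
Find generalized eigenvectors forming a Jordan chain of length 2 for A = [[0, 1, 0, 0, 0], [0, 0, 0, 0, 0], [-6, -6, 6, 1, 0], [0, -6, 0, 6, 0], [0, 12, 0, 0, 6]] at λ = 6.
v_1 = [[0, 0, 2, 1, 0]]^T, v_2 = [[0, 0, 1, 0, 0]]^T

We seek v_1 ∈ ker((A - 6I)^2) \ ker(A - 6I), then set v_{i+1} = (A - 6I) v_i.

One such chain is v_1 = [[0, 0, 2, 1, 0]]^T, v_2 = [[0, 0, 1, 0, 0]]^T. Check: (A - 6I) v_2 = [[0, 0, 0, 0, 0]]^T = 0.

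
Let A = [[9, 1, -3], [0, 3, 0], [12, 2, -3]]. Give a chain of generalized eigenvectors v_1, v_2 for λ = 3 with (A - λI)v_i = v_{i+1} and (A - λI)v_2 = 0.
v_1 = [[0, 1, 0]]^T, v_2 = [[1, 0, 2]]^T

We seek v_1 ∈ ker((A - 3I)^2) \ ker(A - 3I), then set v_{i+1} = (A - 3I) v_i.

One such chain is v_1 = [[0, 1, 0]]^T, v_2 = [[1, 0, 2]]^T. Check: (A - 3I) v_2 = [[0, 0, 0]]^T = 0.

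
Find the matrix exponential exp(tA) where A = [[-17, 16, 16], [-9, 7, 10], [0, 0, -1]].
e^{tA} = [[(1 - 12*t)*e^{-5*t}, 16*t*e^{-5*t}, 2*(4*t + e^{4*t} - 1)*e^{-5*t}], [-9*t*e^{-5*t}, (12*t + 1)*e^{-5*t}, (6*t + e^{4*t} - 1)*e^{-5*t}], [0, 0, e^{-t}]]

A has Jordan form J = [[-5, 1, 0], [0, -5, 0], [0, 0, -1]] with A = PJP^{-1}, so e^{tA} = P e^{tJ} P^{-1}.

For a Jordan block J_k(λ), e^{tJ_k(λ)} = e^{λt} · (I + tN + t^2 N^2/2! + ... + t^{k-1} N^{k-1}/(k-1)!) where N is the nilpotent superdiagonal part.

Assembling the blocks and conjugating back gives the entries of e^{tA} as shown above.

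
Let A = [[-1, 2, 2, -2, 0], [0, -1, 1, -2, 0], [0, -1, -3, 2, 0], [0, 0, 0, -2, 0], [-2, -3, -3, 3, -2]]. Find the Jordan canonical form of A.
The characteristic polynomial is det(xI - A) = (x + 1)(x + 2)^4, so the eigenvalues are -2 (algebraic multiplicity 4), -1 (algebraic multiplicity 1).

For λ = -2: rank(A + 2I) = 3, rank((A + 2I)^2) = 1. The eigenspace has dimension 5 - 3 = 2, so there are 2 Jordan blocks; the rank sequence gives block sizes [2, 2].

For λ = -1: algebraic multiplicity 1 gives one 1×1 block.

Assembling the blocks gives the Jordan form J above.

J = [[-2, 1, 0, 0, 0], [0, -2, 0, 0, 0], [0, 0, -2, 1, 0], [0, 0, 0, -2, 0], [0, 0, 0, 0, -1]]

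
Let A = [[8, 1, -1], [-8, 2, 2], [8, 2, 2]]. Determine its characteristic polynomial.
xI - A = [[x - 8, -1, 1], [8, x - 2, -2], [-8, -2, x - 2]].

Expanding det(xI - A) along the first row:
det(xI - A) = + (x - 8)·det([[x - 2, -2], [-2, x - 2]]) - (-1)·det([[8, -2], [-8, x - 2]]) + (1)·det([[8, x - 2], [-8, -2]]).

Evaluating gives χ_A(x) = x^3 - 12x^2 + 48x - 64 = (x - 4)^3.

χ_A(x) = (x - 4)^3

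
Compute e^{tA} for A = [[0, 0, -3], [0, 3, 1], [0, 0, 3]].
e^{tA} = [[1, 0, 1 - e^{3*t}], [0, e^{3*t}, t*e^{3*t}], [0, 0, e^{3*t}]]

A has Jordan form J = [[0, 0, 0], [0, 3, 1], [0, 0, 3]] with A = PJP^{-1}, so e^{tA} = P e^{tJ} P^{-1}.

For a Jordan block J_k(λ), e^{tJ_k(λ)} = e^{λt} · (I + tN + t^2 N^2/2! + ... + t^{k-1} N^{k-1}/(k-1)!) where N is the nilpotent superdiagonal part.

Assembling the blocks and conjugating back gives the entries of e^{tA} as shown above.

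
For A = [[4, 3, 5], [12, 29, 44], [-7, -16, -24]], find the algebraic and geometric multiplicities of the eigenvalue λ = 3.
The characteristic polynomial is (x - 3)^3, so the factor x - 3 appears with exponent 3: the algebraic multiplicity is 3.

rank(A - 3I) = 2, so the eigenspace has dimension 3 - 2 = 1: the geometric multiplicity is 1.

Since 1 < 3, A is not diagonalizable.

algebraic multiplicity 3, geometric multiplicity 1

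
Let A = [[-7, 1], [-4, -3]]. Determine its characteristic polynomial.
χ_A(x) = (x + 5)^2

xI - A = [[x + 7, -1], [4, x + 3]].

Expanding det(xI - A) along the first row:
det(xI - A) = + (x + 7)·det([[x + 3]]) - (-1)·det([[4]]).

Evaluating gives χ_A(x) = x^2 + 10x + 25 = (x + 5)^2.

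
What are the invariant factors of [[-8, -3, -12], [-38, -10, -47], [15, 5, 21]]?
(x - 1)^3

The Jordan structure of A has elementary divisors (x - 1)^3. Arranging the block sizes at each eigenvalue in decreasing order and taking row products gives the invariant factors.

Invariant factors (smallest first, each dividing the next): (x - 1)^3.

Check: the last factor (x - 1)^3 is the minimal polynomial, and the product (x - 1)^3 is the characteristic polynomial.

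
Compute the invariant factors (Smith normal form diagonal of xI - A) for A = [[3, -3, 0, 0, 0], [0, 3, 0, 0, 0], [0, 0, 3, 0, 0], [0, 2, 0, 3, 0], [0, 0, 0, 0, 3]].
The Jordan structure of A has elementary divisors (x - 3)^2, (x - 3), (x - 3), (x - 3). Arranging the block sizes at each eigenvalue in decreasing order and taking row products gives the invariant factors.

Invariant factors (smallest first, each dividing the next): x - 3, x - 3, x - 3, (x - 3)^2.

Check: the last factor (x - 3)^2 is the minimal polynomial, and the product (x - 3)^5 is the characteristic polynomial.

x - 3, x - 3, x - 3, (x - 3)^2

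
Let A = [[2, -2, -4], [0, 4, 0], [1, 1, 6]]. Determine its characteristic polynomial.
xI - A = [[x - 2, 2, 4], [0, x - 4, 0], [-1, -1, x - 6]].

Expanding det(xI - A) along the first row:
det(xI - A) = + (x - 2)·det([[x - 4, 0], [-1, x - 6]]) - (2)·det([[0, 0], [-1, x - 6]]) + (4)·det([[0, x - 4], [-1, -1]]).

Evaluating gives χ_A(x) = x^3 - 12x^2 + 48x - 64 = (x - 4)^3.

χ_A(x) = (x - 4)^3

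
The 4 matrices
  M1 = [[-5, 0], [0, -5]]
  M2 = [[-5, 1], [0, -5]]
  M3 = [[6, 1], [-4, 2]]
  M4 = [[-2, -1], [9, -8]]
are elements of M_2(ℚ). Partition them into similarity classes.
3 classes: {M1}, {M2, M4}, {M3}

Characteristic polynomials: χ_{M1} = (x + 5)^2, χ_{M2} = (x + 5)^2, χ_{M3} = (x - 4)^2, χ_{M4} = (x + 5)^2.

{M1}: invariant factors x + 5, x + 5.

{M2, M4}: invariant factors (x + 5)^2.

{M3}: invariant factors (x - 4)^2.

Matrices are similar if and only if their invariant-factor lists agree; the partition into similarity classes is {M1}, {M2, M4}, {M3}.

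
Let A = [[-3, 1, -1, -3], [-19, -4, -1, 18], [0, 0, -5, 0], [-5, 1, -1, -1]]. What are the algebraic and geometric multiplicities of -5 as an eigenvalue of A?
algebraic multiplicity 3, geometric multiplicity 2

The characteristic polynomial is (x - 2)(x + 5)^3, so the factor x + 5 appears with exponent 3: the algebraic multiplicity is 3.

rank(A + 5I) = 2, so the eigenspace has dimension 4 - 2 = 2: the geometric multiplicity is 2.

Since 2 < 3, A is not diagonalizable.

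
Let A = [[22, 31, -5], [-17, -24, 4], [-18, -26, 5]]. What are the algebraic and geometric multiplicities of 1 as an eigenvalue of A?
The characteristic polynomial is (x - 1)^3, so the factor x - 1 appears with exponent 3: the algebraic multiplicity is 3.

rank(A - I) = 2, so the eigenspace has dimension 3 - 2 = 1: the geometric multiplicity is 1.

Since 1 < 3, A is not diagonalizable.

algebraic multiplicity 3, geometric multiplicity 1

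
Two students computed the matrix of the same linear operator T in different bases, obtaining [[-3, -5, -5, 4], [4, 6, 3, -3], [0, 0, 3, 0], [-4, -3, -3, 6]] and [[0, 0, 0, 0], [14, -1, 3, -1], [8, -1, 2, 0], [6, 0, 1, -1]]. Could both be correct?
No.

trace(A) = 12 but trace(B) = 0. The trace is a similarity invariant, so A and B are not similar.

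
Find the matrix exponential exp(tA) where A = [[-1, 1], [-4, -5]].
e^{tA} = [[(2*t + 1)*e^{-3*t}, t*e^{-3*t}], [-4*t*e^{-3*t}, (1 - 2*t)*e^{-3*t}]]

A has Jordan form J = [[-3, 1], [0, -3]] with A = PJP^{-1}, so e^{tA} = P e^{tJ} P^{-1}.

For a Jordan block J_k(λ), e^{tJ_k(λ)} = e^{λt} · (I + tN + t^2 N^2/2! + ... + t^{k-1} N^{k-1}/(k-1)!) where N is the nilpotent superdiagonal part.

Assembling the blocks and conjugating back gives the entries of e^{tA} as shown above.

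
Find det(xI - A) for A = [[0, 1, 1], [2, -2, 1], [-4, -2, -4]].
xI - A = [[x, -1, -1], [-2, x + 2, -1], [4, 2, x + 4]].

Expanding det(xI - A) along the first row:
det(xI - A) = + (x)·det([[x + 2, -1], [2, x + 4]]) - (-1)·det([[-2, -1], [4, x + 4]]) + (-1)·det([[-2, x + 2], [4, 2]]).

Evaluating gives χ_A(x) = x^3 + 6x^2 + 12x + 8 = (x + 2)^3.

χ_A(x) = (x + 2)^3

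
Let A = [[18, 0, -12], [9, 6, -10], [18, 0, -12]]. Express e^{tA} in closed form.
e^{tA} = [[3*e^{6*t} - 2, 0, 2 - 2*e^{6*t}], [-3*t*e^{6*t} + 2*e^{6*t} - 2, e^{6*t}, 2*t*e^{6*t} - 2*e^{6*t} + 2], [3*e^{6*t} - 3, 0, 3 - 2*e^{6*t}]]

A has Jordan form J = [[0, 0, 0], [0, 6, 1], [0, 0, 6]] with A = PJP^{-1}, so e^{tA} = P e^{tJ} P^{-1}.

For a Jordan block J_k(λ), e^{tJ_k(λ)} = e^{λt} · (I + tN + t^2 N^2/2! + ... + t^{k-1} N^{k-1}/(k-1)!) where N is the nilpotent superdiagonal part.

Assembling the blocks and conjugating back gives the entries of e^{tA} as shown above.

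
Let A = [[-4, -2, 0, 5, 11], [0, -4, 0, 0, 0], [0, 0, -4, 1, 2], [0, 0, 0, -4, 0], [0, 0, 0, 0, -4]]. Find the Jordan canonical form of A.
The characteristic polynomial is det(xI - A) = (x + 4)^5, so the eigenvalues are -4 (algebraic multiplicity 5).

For λ = -4: rank(A + 4I) = 2, rank((A + 4I)^2) = 0. The eigenspace has dimension 5 - 2 = 3, so there are 3 Jordan blocks; the rank sequence gives block sizes [2, 2, 1].

Assembling the blocks gives the Jordan form J above.

J = [[-4, 1, 0, 0, 0], [0, -4, 0, 0, 0], [0, 0, -4, 1, 0], [0, 0, 0, -4, 0], [0, 0, 0, 0, -4]]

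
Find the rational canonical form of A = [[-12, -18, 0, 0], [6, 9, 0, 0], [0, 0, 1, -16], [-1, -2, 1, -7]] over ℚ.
The invariant factors of A (the non-unit diagonal entries of the Smith normal form of xI - A over ℚ[x]) are x + 3, x(x + 3)^2, each dividing the next. The characteristic polynomial is their product, x(x + 3)^3.

The rational canonical form is the block-diagonal matrix of companion matrices C(f_i):
R = [[-3, 0, 0, 0], [0, 0, 0, 0], [0, 1, 0, -9], [0, 0, 1, -6]].

R = [[-3, 0, 0, 0], [0, 0, 0, 0], [0, 1, 0, -9], [0, 0, 1, -6]]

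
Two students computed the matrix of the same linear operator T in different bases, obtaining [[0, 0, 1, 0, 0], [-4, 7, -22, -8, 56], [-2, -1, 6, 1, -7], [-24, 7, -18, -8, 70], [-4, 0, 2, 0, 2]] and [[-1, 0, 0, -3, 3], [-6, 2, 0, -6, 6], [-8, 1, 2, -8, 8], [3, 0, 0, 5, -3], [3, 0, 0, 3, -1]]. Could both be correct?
No.

Both have characteristic polynomial (x - 2)^4(x + 1), but the minimal polynomial of A is (x - 2)^3(x + 1) while the minimal polynomial of B is (x - 2)^2(x + 1). The minimal polynomial is a similarity invariant, so A and B are not similar.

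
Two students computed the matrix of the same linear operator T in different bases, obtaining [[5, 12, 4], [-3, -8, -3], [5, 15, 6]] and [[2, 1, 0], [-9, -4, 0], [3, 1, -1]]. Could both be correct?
trace(A) = 3 but trace(B) = -3. The trace is a similarity invariant, so A and B are not similar.

No.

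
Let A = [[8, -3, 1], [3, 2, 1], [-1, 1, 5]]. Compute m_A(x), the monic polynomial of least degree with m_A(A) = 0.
m_A(x) = (x - 5)^3

The characteristic polynomial factors as (x - 5)^3. The minimal polynomial is ∏(x - λ)^{k_λ} where k_λ is the size of the largest Jordan block at λ.

For λ = 5: rank(A - 5I) = 2, and the largest Jordan block has size 3 (the smallest k with rank((A - 5I)^k) = rank((A - 5I)^(k+1))).

So m_A(x) = (x - 5)^3.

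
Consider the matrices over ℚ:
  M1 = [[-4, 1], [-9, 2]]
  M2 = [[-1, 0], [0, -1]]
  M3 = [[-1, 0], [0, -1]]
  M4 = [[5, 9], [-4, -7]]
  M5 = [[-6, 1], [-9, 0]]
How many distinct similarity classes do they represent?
Characteristic polynomials: χ_{M1} = (x + 1)^2, χ_{M2} = (x + 1)^2, χ_{M3} = (x + 1)^2, χ_{M4} = (x + 1)^2, χ_{M5} = (x + 3)^2.

{M1, M4}: invariant factors (x + 1)^2.

{M2, M3}: invariant factors x + 1, x + 1.

{M5}: invariant factors (x + 3)^2.

Matrices are similar if and only if their invariant-factor lists agree; the partition into similarity classes is {M1, M4}, {M2, M3}, {M5}.

3 classes: {M1, M4}, {M2, M3}, {M5}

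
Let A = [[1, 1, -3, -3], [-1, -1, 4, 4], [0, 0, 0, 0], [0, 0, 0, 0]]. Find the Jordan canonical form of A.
J = [[0, 1, 0, 0], [0, 0, 1, 0], [0, 0, 0, 0], [0, 0, 0, 0]]

The characteristic polynomial is det(xI - A) = x^4, so the eigenvalues are 0 (algebraic multiplicity 4).

For λ = 0: rank(A) = 2, rank(A^2) = 1, rank(A^3) = 0. The eigenspace has dimension 4 - 2 = 2, so there are 2 Jordan blocks; the rank sequence gives block sizes [3, 1].

Assembling the blocks gives the Jordan form J above.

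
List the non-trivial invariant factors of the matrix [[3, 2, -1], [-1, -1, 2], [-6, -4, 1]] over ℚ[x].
(x - 1)^3

The Jordan structure of A has elementary divisors (x - 1)^3. Arranging the block sizes at each eigenvalue in decreasing order and taking row products gives the invariant factors.

Invariant factors (smallest first, each dividing the next): (x - 1)^3.

Check: the last factor (x - 1)^3 is the minimal polynomial, and the product (x - 1)^3 is the characteristic polynomial.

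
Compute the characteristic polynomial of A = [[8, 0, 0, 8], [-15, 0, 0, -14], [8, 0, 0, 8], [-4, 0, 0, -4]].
xI - A = [[x - 8, 0, 0, -8], [15, x, 0, 14], [-8, 0, x, -8], [4, 0, 0, x + 4]].

Expanding det(xI - A) along the first row:
det(xI - A) = + (x - 8)·det([[x, 0, 14], [0, x, -8], [0, 0, x + 4]]) - (0)·det([[15, 0, 14], [-8, x, -8], [4, 0, x + 4]]) + (0)·det([[15, x, 14], [-8, 0, -8], [4, 0, x + 4]]) - (-8)·det([[15, x, 0], [-8, 0, x], [4, 0, 0]]).

Evaluating gives χ_A(x) = x^4 - 4x^3 = x^3(x - 4).

χ_A(x) = x^3(x - 4)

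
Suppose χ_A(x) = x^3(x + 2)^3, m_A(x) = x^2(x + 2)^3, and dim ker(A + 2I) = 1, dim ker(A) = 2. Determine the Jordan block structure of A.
λ = -2: algebraic multiplicity 3 (exponent in χ_A), largest block size 3 (exponent in m_A), 1 block (geometric multiplicity). This forces block sizes [3].
λ = 0: algebraic multiplicity 3 (exponent in χ_A), largest block size 2 (exponent in m_A), 2 blocks (geometric multiplicity). These force block sizes [2, 1].

Jordan blocks: (-2, 3), (0, 2), (0, 1)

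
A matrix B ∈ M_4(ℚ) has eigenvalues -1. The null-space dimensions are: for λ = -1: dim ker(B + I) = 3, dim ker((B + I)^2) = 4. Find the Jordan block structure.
Jordan blocks: (-1, 2), (-1, 1), (-1, 1)

λ = -1: successive nullity increments [3, 1] count blocks of size ≥ k; block sizes are [2, 1, 1].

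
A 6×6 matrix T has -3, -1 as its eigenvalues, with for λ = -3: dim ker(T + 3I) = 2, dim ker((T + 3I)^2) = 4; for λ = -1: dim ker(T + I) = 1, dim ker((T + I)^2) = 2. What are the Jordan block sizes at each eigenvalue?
λ = -3: successive nullity increments [2, 2] count blocks of size ≥ k; block sizes are [2, 2].
λ = -1: successive nullity increments [1, 1] count blocks of size ≥ k; block sizes are [2].

Jordan blocks: (-3, 2), (-3, 2), (-1, 2)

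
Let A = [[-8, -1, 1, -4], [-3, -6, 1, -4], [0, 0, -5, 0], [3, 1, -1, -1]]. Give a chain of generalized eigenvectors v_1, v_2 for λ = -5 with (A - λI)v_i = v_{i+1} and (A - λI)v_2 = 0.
We seek v_1 ∈ ker((A + 5I)^2) \ ker(A + 5I), then set v_{i+1} = (A + 5I) v_i.

One such chain is v_1 = [[0, 1, 0, 0]]^T, v_2 = [[-1, -1, 0, 1]]^T. Check: (A + 5I) v_2 = [[0, 0, 0, 0]]^T = 0.

v_1 = [[0, 1, 0, 0]]^T, v_2 = [[-1, -1, 0, 1]]^T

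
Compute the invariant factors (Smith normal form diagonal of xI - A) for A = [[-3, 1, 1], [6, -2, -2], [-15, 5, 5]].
x, x^2

The Jordan structure of A has elementary divisors x^2, x. Arranging the block sizes at each eigenvalue in decreasing order and taking row products gives the invariant factors.

Invariant factors (smallest first, each dividing the next): x, x^2.

Check: the last factor x^2 is the minimal polynomial, and the product x^3 is the characteristic polynomial.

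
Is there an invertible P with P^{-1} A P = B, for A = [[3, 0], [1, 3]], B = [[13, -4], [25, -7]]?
Two matrices over a field are similar if and only if they have the same invariant factors.

Both A and B have characteristic polynomial (x - 3)^2 and minimal polynomial (x - 3)^2. Computing further, both have invariant factors (x - 3)^2. Hence A and B are similar.

Yes.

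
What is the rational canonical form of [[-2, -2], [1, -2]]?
The invariant factors of A (the non-unit diagonal entries of the Smith normal form of xI - A over ℚ[x]) are x^2 + 4x + 6, each dividing the next. The characteristic polynomial is their product, x^2 + 4x + 6.

The rational canonical form is the block-diagonal matrix of companion matrices C(f_i):
R = [[0, -6], [1, -4]].

Note the characteristic polynomial does not split into linear factors over ℚ, so A has no Jordan form over ℚ; the rational canonical form exists over any field.

R = [[0, -6], [1, -4]]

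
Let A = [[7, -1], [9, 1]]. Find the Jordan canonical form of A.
The characteristic polynomial is det(xI - A) = (x - 4)^2, so the eigenvalues are 4 (algebraic multiplicity 2).

For λ = 4: rank(A - 4I) = 1, rank((A - 4I)^2) = 0. The eigenspace has dimension 2 - 1 = 1, so there is 1 Jordan block; the rank sequence gives block sizes [2].

Assembling the blocks gives the Jordan form J above.

J = [[4, 1], [0, 4]]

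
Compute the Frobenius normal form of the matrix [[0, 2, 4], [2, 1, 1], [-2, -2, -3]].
The invariant factors of A (the non-unit diagonal entries of the Smith normal form of xI - A over ℚ[x]) are x(x^2 + 2x + 3), each dividing the next. The characteristic polynomial is their product, x(x^2 + 2x + 3).

The rational canonical form is the block-diagonal matrix of companion matrices C(f_i):
R = [[0, 0, 0], [1, 0, -3], [0, 1, -2]].

Note the characteristic polynomial does not split into linear factors over ℚ, so A has no Jordan form over ℚ; the rational canonical form exists over any field.

R = [[0, 0, 0], [1, 0, -3], [0, 1, -2]]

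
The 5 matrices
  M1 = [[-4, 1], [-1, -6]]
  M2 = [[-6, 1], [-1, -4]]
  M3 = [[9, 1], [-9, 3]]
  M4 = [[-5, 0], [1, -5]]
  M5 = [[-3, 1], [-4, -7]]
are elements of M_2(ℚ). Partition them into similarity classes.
Characteristic polynomials: χ_{M1} = (x + 5)^2, χ_{M2} = (x + 5)^2, χ_{M3} = (x - 6)^2, χ_{M4} = (x + 5)^2, χ_{M5} = (x + 5)^2.

{M1, M2, M4, M5}: invariant factors (x + 5)^2.

{M3}: invariant factors (x - 6)^2.

Matrices are similar if and only if their invariant-factor lists agree; the partition into similarity classes is {M1, M2, M4, M5}, {M3}.

2 classes: {M1, M2, M4, M5}, {M3}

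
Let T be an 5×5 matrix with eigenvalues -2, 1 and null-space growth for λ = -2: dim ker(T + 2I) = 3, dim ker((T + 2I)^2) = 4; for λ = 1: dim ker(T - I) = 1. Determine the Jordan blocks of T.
λ = -2: successive nullity increments [3, 1] count blocks of size ≥ k; block sizes are [2, 1, 1].
λ = 1: successive nullity increments [1] count blocks of size ≥ k; block sizes are [1].

Jordan blocks: (-2, 2), (-2, 1), (-2, 1), (1, 1)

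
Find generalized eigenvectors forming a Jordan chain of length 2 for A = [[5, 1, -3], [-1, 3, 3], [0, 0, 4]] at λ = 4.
v_1 = [[1, 0, 0]]^T, v_2 = [[1, -1, 0]]^T

We seek v_1 ∈ ker((A - 4I)^2) \ ker(A - 4I), then set v_{i+1} = (A - 4I) v_i.

One such chain is v_1 = [[1, 0, 0]]^T, v_2 = [[1, -1, 0]]^T. Check: (A - 4I) v_2 = [[0, 0, 0]]^T = 0.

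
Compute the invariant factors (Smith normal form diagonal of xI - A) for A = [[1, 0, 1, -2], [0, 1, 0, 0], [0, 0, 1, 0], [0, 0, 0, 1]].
The Jordan structure of A has elementary divisors (x - 1)^2, (x - 1), (x - 1). Arranging the block sizes at each eigenvalue in decreasing order and taking row products gives the invariant factors.

Invariant factors (smallest first, each dividing the next): x - 1, x - 1, (x - 1)^2.

Check: the last factor (x - 1)^2 is the minimal polynomial, and the product (x - 1)^4 is the characteristic polynomial.

x - 1, x - 1, (x - 1)^2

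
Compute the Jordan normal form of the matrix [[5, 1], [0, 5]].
The characteristic polynomial is det(xI - A) = (x - 5)^2, so the eigenvalues are 5 (algebraic multiplicity 2).

For λ = 5: rank(A - 5I) = 1, rank((A - 5I)^2) = 0. The eigenspace has dimension 2 - 1 = 1, so there is 1 Jordan block; the rank sequence gives block sizes [2].

Assembling the blocks gives the Jordan form J above.

J = [[5, 1], [0, 5]]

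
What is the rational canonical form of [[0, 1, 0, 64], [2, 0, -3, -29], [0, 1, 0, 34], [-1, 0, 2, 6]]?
The invariant factors of A (the non-unit diagonal entries of the Smith normal form of xI - A over ℚ[x]) are (x - 6)(x^3 - 3x + 5), each dividing the next. The characteristic polynomial is their product, (x - 6)(x^3 - 3x + 5).

The rational canonical form is the block-diagonal matrix of companion matrices C(f_i):
R = [[0, 0, 0, 30], [1, 0, 0, -23], [0, 1, 0, 3], [0, 0, 1, 6]].

Note the characteristic polynomial does not split into linear factors over ℚ, so A has no Jordan form over ℚ; the rational canonical form exists over any field.

R = [[0, 0, 0, 30], [1, 0, 0, -23], [0, 1, 0, 3], [0, 0, 1, 6]]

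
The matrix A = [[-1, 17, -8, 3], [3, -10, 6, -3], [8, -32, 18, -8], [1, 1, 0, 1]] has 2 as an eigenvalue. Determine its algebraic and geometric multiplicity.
algebraic multiplicity 4, geometric multiplicity 2

The characteristic polynomial is (x - 2)^4, so the factor x - 2 appears with exponent 4: the algebraic multiplicity is 4.

rank(A - 2I) = 2, so the eigenspace has dimension 4 - 2 = 2: the geometric multiplicity is 2.

Since 2 < 4, A is not diagonalizable.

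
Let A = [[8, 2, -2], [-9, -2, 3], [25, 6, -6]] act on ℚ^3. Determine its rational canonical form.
The invariant factors of A (the non-unit diagonal entries of the Smith normal form of xI - A over ℚ[x]) are x^3 - 2x - 2, each dividing the next. The characteristic polynomial is their product, x^3 - 2x - 2.

The rational canonical form is the block-diagonal matrix of companion matrices C(f_i):
R = [[0, 0, 2], [1, 0, 2], [0, 1, 0]].

Note the characteristic polynomial does not split into linear factors over ℚ, so A has no Jordan form over ℚ; the rational canonical form exists over any field.

R = [[0, 0, 2], [1, 0, 2], [0, 1, 0]]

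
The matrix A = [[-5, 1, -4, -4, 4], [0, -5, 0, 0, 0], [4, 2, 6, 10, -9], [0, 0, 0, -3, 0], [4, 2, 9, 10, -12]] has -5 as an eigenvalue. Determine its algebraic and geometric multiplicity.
algebraic multiplicity 2, geometric multiplicity 1

The characteristic polynomial is (x + 3)^3(x + 5)^2, so the factor x + 5 appears with exponent 2: the algebraic multiplicity is 2.

rank(A + 5I) = 4, so the eigenspace has dimension 5 - 4 = 1: the geometric multiplicity is 1.

Since 1 < 2, A is not diagonalizable.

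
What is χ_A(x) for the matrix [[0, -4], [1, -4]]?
χ_A(x) = (x + 2)^2

xI - A = [[x, 4], [-1, x + 4]].

Expanding det(xI - A) along the first row:
det(xI - A) = + (x)·det([[x + 4]]) - (4)·det([[-1]]).

Evaluating gives χ_A(x) = x^2 + 4x + 4 = (x + 2)^2.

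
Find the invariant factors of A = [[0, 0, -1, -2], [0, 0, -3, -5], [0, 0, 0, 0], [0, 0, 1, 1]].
x, x^2(x - 1)

The Jordan structure of A has elementary divisors x^2, x, (x - 1). Arranging the block sizes at each eigenvalue in decreasing order and taking row products gives the invariant factors.

Invariant factors (smallest first, each dividing the next): x, x^2(x - 1).

Check: the last factor x^2(x - 1) is the minimal polynomial, and the product x^3(x - 1) is the characteristic polynomial.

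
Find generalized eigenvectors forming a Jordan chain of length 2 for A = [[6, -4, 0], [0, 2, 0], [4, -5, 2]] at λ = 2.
We seek v_1 ∈ ker((A - 2I)^2) \ ker(A - 2I), then set v_{i+1} = (A - 2I) v_i.

One such chain is v_1 = [[1, 1, 1]]^T, v_2 = [[0, 0, -1]]^T. Check: (A - 2I) v_2 = [[0, 0, 0]]^T = 0.

v_1 = [[1, 1, 1]]^T, v_2 = [[0, 0, -1]]^T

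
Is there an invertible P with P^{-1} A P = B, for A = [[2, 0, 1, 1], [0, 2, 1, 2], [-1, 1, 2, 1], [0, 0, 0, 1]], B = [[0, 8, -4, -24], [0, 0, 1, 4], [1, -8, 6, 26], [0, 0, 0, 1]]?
Two matrices over a field are similar if and only if they have the same invariant factors.

Both A and B have characteristic polynomial (x - 2)^3(x - 1) and minimal polynomial (x - 2)^3(x - 1). Computing further, both have invariant factors (x - 2)^3(x - 1). Hence A and B are similar.

Yes.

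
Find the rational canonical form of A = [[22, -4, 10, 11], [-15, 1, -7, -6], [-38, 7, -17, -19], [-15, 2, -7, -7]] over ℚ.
The invariant factors of A (the non-unit diagonal entries of the Smith normal form of xI - A over ℚ[x]) are (x + 1)(x^3 + 2x + 1), each dividing the next. The characteristic polynomial is their product, (x + 1)(x^3 + 2x + 1).

The rational canonical form is the block-diagonal matrix of companion matrices C(f_i):
R = [[0, 0, 0, -1], [1, 0, 0, -3], [0, 1, 0, -2], [0, 0, 1, -1]].

Note the characteristic polynomial does not split into linear factors over ℚ, so A has no Jordan form over ℚ; the rational canonical form exists over any field.

R = [[0, 0, 0, -1], [1, 0, 0, -3], [0, 1, 0, -2], [0, 0, 1, -1]]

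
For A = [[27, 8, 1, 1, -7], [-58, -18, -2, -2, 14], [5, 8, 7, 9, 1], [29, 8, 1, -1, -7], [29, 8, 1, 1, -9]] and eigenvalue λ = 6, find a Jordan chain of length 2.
We seek v_1 ∈ ker((A - 6I)^2) \ ker(A - 6I), then set v_{i+1} = (A - 6I) v_i.

One such chain is v_1 = [[-1, 2, 0, -1, -1]]^T, v_2 = [[1, -2, 1, 1, 1]]^T. Check: (A - 6I) v_2 = [[0, 0, 0, 0, 0]]^T = 0.

v_1 = [[-1, 2, 0, -1, -1]]^T, v_2 = [[1, -2, 1, 1, 1]]^T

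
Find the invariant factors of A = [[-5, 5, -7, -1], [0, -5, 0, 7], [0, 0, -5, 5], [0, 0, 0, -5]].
(x + 5)^2, (x + 5)^2

The Jordan structure of A has elementary divisors (x + 5)^2, (x + 5)^2. Arranging the block sizes at each eigenvalue in decreasing order and taking row products gives the invariant factors.

Invariant factors (smallest first, each dividing the next): (x + 5)^2, (x + 5)^2.

Check: the last factor (x + 5)^2 is the minimal polynomial, and the product (x + 5)^4 is the characteristic polynomial.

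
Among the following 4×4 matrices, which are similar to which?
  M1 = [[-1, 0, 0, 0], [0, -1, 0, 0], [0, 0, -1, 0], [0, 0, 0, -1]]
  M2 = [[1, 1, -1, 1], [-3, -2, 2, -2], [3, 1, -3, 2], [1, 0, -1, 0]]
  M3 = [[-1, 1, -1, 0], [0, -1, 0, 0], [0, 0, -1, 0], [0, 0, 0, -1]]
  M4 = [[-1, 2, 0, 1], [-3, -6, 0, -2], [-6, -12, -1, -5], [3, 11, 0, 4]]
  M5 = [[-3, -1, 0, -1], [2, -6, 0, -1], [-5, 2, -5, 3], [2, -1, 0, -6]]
4 classes: {M1}, {M2, M4}, {M3}, {M5}

Characteristic polynomials: χ_{M1} = (x + 1)^4, χ_{M2} = (x + 1)^4, χ_{M3} = (x + 1)^4, χ_{M4} = (x + 1)^4, χ_{M5} = (x + 5)^4.

{M1}: invariant factors x + 1, x + 1, x + 1, x + 1.

{M2, M4}: invariant factors x + 1, (x + 1)^3.

{M3}: invariant factors x + 1, x + 1, (x + 1)^2.

{M5}: invariant factors (x + 5)^2, (x + 5)^2.

Matrices are similar if and only if their invariant-factor lists agree; the partition into similarity classes is {M1}, {M2, M4}, {M3}, {M5}.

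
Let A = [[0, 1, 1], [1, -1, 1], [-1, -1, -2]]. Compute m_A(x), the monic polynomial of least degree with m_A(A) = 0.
The characteristic polynomial factors as (x + 1)^3. The minimal polynomial is ∏(x - λ)^{k_λ} where k_λ is the size of the largest Jordan block at λ.

For λ = -1: rank(A + I) = 2, and the largest Jordan block has size 3 (the smallest k with rank((A + I)^k) = rank((A + I)^(k+1))).

So m_A(x) = (x + 1)^3.

m_A(x) = (x + 1)^3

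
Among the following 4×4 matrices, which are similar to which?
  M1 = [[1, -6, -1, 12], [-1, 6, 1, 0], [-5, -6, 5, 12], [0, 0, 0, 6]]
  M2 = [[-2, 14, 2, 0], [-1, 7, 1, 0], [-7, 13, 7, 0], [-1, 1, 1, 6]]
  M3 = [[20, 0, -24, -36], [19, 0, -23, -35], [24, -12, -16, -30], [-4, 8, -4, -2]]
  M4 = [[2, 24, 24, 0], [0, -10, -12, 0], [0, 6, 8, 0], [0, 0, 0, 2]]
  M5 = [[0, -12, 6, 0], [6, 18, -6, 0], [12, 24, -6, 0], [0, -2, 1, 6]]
Characteristic polynomials: χ_{M1} = x(x - 6)^3, χ_{M2} = x(x - 6)^3, χ_{M3} = (x - 2)^3(x + 4), χ_{M4} = (x - 2)^3(x + 4), χ_{M5} = x(x - 6)^3.

{M1, M2, M5}: invariant factors x - 6, x(x - 6)^2.

{M3}: invariant factors x - 2, (x - 2)^2(x + 4).

{M4}: invariant factors x - 2, x - 2, (x - 2)(x + 4).

Matrices are similar if and only if their invariant-factor lists agree; the partition into similarity classes is {M1, M2, M5}, {M3}, {M4}.

3 classes: {M1, M2, M5}, {M3}, {M4}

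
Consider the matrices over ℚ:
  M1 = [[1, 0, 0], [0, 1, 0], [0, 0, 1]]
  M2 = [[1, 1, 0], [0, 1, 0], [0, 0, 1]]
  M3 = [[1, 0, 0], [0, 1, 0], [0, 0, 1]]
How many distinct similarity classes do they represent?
Characteristic polynomials: χ_{M1} = (x - 1)^3, χ_{M2} = (x - 1)^3, χ_{M3} = (x - 1)^3.

{M1, M3}: invariant factors x - 1, x - 1, x - 1.

{M2}: invariant factors x - 1, (x - 1)^2.

Matrices are similar if and only if their invariant-factor lists agree; the partition into similarity classes is {M1, M3}, {M2}.

2 classes: {M1, M3}, {M2}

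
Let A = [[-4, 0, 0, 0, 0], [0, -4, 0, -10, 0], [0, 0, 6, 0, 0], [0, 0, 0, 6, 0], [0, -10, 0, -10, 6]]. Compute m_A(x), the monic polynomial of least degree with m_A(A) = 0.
The characteristic polynomial factors as (x - 6)^3(x + 4)^2. The minimal polynomial is ∏(x - λ)^{k_λ} where k_λ is the size of the largest Jordan block at λ.

For λ = -4: rank(A + 4I) = 3, and the largest Jordan block has size 1 (the smallest k with rank((A + 4I)^k) = rank((A + 4I)^(k+1))).
For λ = 6: rank(A - 6I) = 2, and the largest Jordan block has size 1 (the smallest k with rank((A - 6I)^k) = rank((A - 6I)^(k+1))).

So m_A(x) = (x - 6)(x + 4).

m_A(x) = (x - 6)(x + 4)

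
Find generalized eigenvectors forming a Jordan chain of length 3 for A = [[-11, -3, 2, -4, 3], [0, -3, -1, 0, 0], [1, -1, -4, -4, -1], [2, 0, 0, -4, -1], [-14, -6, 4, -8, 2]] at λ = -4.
v_1 = [[0, 1, 1, 0, 0]]^T, v_2 = [[-1, 0, -1, 0, -2]]^T, v_3 = [[-1, 1, 1, 0, -2]]^T

We seek v_1 ∈ ker((A + 4I)^3) \ ker((A + 4I)^2), then set v_{i+1} = (A + 4I) v_i.

One such chain is v_1 = [[0, 1, 1, 0, 0]]^T, v_2 = [[-1, 0, -1, 0, -2]]^T, v_3 = [[-1, 1, 1, 0, -2]]^T. Check: (A + 4I) v_3 = [[0, 0, 0, 0, 0]]^T = 0.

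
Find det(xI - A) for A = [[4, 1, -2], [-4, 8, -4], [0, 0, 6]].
xI - A = [[x - 4, -1, 2], [4, x - 8, 4], [0, 0, x - 6]].

Expanding det(xI - A) along the first row:
det(xI - A) = + (x - 4)·det([[x - 8, 4], [0, x - 6]]) - (-1)·det([[4, 4], [0, x - 6]]) + (2)·det([[4, x - 8], [0, 0]]).

Evaluating gives χ_A(x) = x^3 - 18x^2 + 108x - 216 = (x - 6)^3.

χ_A(x) = (x - 6)^3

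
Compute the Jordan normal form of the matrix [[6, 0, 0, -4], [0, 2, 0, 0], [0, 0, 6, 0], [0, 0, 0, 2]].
The characteristic polynomial is det(xI - A) = (x - 6)^2(x - 2)^2, so the eigenvalues are 2 (algebraic multiplicity 2), 6 (algebraic multiplicity 2).

For λ = 2: rank(A - 2I) = 2. The eigenspace has dimension 4 - 2 = 2, so there are 2 Jordan blocks; the rank sequence gives block sizes [1, 1].

For λ = 6: rank(A - 6I) = 2. The eigenspace has dimension 4 - 2 = 2, so there are 2 Jordan blocks; the rank sequence gives block sizes [1, 1].

Assembling the blocks gives the Jordan form J above.

J = [[2, 0, 0, 0], [0, 2, 0, 0], [0, 0, 6, 0], [0, 0, 0, 6]]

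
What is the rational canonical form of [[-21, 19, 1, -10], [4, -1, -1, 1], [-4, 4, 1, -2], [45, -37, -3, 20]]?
R = [[0, 0, 0, -8], [1, 0, 0, 0], [0, 1, 0, 8], [0, 0, 1, -1]]

The invariant factors of A (the non-unit diagonal entries of the Smith normal form of xI - A over ℚ[x]) are (x - 2)(x + 1)(x^2 + 2x - 4), each dividing the next. The characteristic polynomial is their product, (x - 2)(x + 1)(x^2 + 2x - 4).

The rational canonical form is the block-diagonal matrix of companion matrices C(f_i):
R = [[0, 0, 0, -8], [1, 0, 0, 0], [0, 1, 0, 8], [0, 0, 1, -1]].

Note the characteristic polynomial does not split into linear factors over ℚ, so A has no Jordan form over ℚ; the rational canonical form exists over any field.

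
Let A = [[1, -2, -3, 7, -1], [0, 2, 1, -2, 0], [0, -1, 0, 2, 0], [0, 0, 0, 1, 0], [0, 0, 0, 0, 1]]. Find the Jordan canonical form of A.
The characteristic polynomial is det(xI - A) = (x - 1)^5, so the eigenvalues are 1 (algebraic multiplicity 5).

For λ = 1: rank(A - I) = 2, rank((A - I)^2) = 1, rank((A - I)^3) = 0. The eigenspace has dimension 5 - 2 = 3, so there are 3 Jordan blocks; the rank sequence gives block sizes [3, 1, 1].

Assembling the blocks gives the Jordan form J above.

J = [[1, 1, 0, 0, 0], [0, 1, 1, 0, 0], [0, 0, 1, 0, 0], [0, 0, 0, 1, 0], [0, 0, 0, 0, 1]]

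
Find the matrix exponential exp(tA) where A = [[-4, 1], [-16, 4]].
A has Jordan form J = [[0, 1], [0, 0]] with A = PJP^{-1}, so e^{tA} = P e^{tJ} P^{-1}.

For a Jordan block J_k(λ), e^{tJ_k(λ)} = e^{λt} · (I + tN + t^2 N^2/2! + ... + t^{k-1} N^{k-1}/(k-1)!) where N is the nilpotent superdiagonal part.

Assembling the blocks and conjugating back gives the entries of e^{tA} as shown above.

e^{tA} = [[1 - 4*t, t], [-16*t, 4*t + 1]]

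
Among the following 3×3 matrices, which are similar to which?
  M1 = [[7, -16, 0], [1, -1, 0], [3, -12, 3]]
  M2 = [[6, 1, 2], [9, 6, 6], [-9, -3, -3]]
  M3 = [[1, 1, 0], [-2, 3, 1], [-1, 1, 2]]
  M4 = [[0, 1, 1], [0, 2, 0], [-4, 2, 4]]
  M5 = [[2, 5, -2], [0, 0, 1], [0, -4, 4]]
Characteristic polynomials: χ_{M1} = (x - 3)^3, χ_{M2} = (x - 3)^3, χ_{M3} = (x - 2)^3, χ_{M4} = (x - 2)^3, χ_{M5} = (x - 2)^3.

{M1, M2}: invariant factors x - 3, (x - 3)^2.

{M3, M5}: invariant factors (x - 2)^3.

{M4}: invariant factors x - 2, (x - 2)^2.

Matrices are similar if and only if their invariant-factor lists agree; the partition into similarity classes is {M1, M2}, {M3, M5}, {M4}.

3 classes: {M1, M2}, {M3, M5}, {M4}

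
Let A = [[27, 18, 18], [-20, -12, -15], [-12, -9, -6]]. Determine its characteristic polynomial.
χ_A(x) = (x - 3)^3

xI - A = [[x - 27, -18, -18], [20, x + 12, 15], [12, 9, x + 6]].

Expanding det(xI - A) along the first row:
det(xI - A) = + (x - 27)·det([[x + 12, 15], [9, x + 6]]) - (-18)·det([[20, 15], [12, x + 6]]) + (-18)·det([[20, x + 12], [12, 9]]).

Evaluating gives χ_A(x) = x^3 - 9x^2 + 27x - 27 = (x - 3)^3.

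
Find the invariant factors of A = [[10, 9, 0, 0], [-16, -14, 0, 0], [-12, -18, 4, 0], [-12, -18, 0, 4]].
The Jordan structure of A has elementary divisors (x + 2)^2, (x - 4), (x - 4). Arranging the block sizes at each eigenvalue in decreasing order and taking row products gives the invariant factors.

Invariant factors (smallest first, each dividing the next): x - 4, (x - 4)(x + 2)^2.

Check: the last factor (x - 4)(x + 2)^2 is the minimal polynomial, and the product (x - 4)^2(x + 2)^2 is the characteristic polynomial.

x - 4, (x - 4)(x + 2)^2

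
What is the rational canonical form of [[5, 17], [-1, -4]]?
R = [[0, 3], [1, 1]]

The invariant factors of A (the non-unit diagonal entries of the Smith normal form of xI - A over ℚ[x]) are x^2 - x - 3, each dividing the next. The characteristic polynomial is their product, x^2 - x - 3.

The rational canonical form is the block-diagonal matrix of companion matrices C(f_i):
R = [[0, 3], [1, 1]].

Note the characteristic polynomial does not split into linear factors over ℚ, so A has no Jordan form over ℚ; the rational canonical form exists over any field.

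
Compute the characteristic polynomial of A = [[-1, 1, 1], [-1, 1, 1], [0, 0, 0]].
χ_A(x) = x^3

xI - A = [[x + 1, -1, -1], [1, x - 1, -1], [0, 0, x]].

Expanding det(xI - A) along the first row:
det(xI - A) = + (x + 1)·det([[x - 1, -1], [0, x]]) - (-1)·det([[1, -1], [0, x]]) + (-1)·det([[1, x - 1], [0, 0]]).

Evaluating gives χ_A(x) = x^3.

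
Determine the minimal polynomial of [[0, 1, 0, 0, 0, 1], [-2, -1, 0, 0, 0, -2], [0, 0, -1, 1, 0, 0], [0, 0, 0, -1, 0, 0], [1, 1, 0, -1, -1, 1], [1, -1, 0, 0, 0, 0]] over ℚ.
The characteristic polynomial factors as (x - 1)(x + 1)^5. The minimal polynomial is ∏(x - λ)^{k_λ} where k_λ is the size of the largest Jordan block at λ.

For λ = -1: rank(A + I) = 3, and the largest Jordan block has size 2 (the smallest k with rank((A + I)^k) = rank((A + I)^(k+1))).
For λ = 1: rank(A - I) = 5, and the largest Jordan block has size 1 (the smallest k with rank((A - I)^k) = rank((A - I)^(k+1))).

So m_A(x) = (x - 1)(x + 1)^2.

m_A(x) = (x - 1)(x + 1)^2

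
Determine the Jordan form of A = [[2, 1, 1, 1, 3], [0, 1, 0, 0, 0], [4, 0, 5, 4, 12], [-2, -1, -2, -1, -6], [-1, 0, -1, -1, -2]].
J = [[1, 1, 0, 0, 0], [0, 1, 0, 0, 0], [0, 0, 1, 1, 0], [0, 0, 0, 1, 0], [0, 0, 0, 0, 1]]

The characteristic polynomial is det(xI - A) = (x - 1)^5, so the eigenvalues are 1 (algebraic multiplicity 5).

For λ = 1: rank(A - I) = 2, rank((A - I)^2) = 0. The eigenspace has dimension 5 - 2 = 3, so there are 3 Jordan blocks; the rank sequence gives block sizes [2, 2, 1].

Assembling the blocks gives the Jordan form J above.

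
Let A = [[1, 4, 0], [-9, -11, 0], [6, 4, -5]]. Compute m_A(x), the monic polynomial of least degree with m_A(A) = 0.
The characteristic polynomial factors as (x + 5)^3. The minimal polynomial is ∏(x - λ)^{k_λ} where k_λ is the size of the largest Jordan block at λ.

For λ = -5: rank(A + 5I) = 1, and the largest Jordan block has size 2 (the smallest k with rank((A + 5I)^k) = rank((A + 5I)^(k+1))).

So m_A(x) = (x + 5)^2.

m_A(x) = (x + 5)^2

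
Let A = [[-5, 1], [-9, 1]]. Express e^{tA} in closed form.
e^{tA} = [[(1 - 3*t)*e^{-2*t}, t*e^{-2*t}], [-9*t*e^{-2*t}, (3*t + 1)*e^{-2*t}]]

A has Jordan form J = [[-2, 1], [0, -2]] with A = PJP^{-1}, so e^{tA} = P e^{tJ} P^{-1}.

For a Jordan block J_k(λ), e^{tJ_k(λ)} = e^{λt} · (I + tN + t^2 N^2/2! + ... + t^{k-1} N^{k-1}/(k-1)!) where N is the nilpotent superdiagonal part.

Assembling the blocks and conjugating back gives the entries of e^{tA} as shown above.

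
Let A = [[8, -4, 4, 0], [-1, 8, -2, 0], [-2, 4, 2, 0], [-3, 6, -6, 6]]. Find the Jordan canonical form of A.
The characteristic polynomial is det(xI - A) = (x - 6)^4, so the eigenvalues are 6 (algebraic multiplicity 4).

For λ = 6: rank(A - 6I) = 1, rank((A - 6I)^2) = 0. The eigenspace has dimension 4 - 1 = 3, so there are 3 Jordan blocks; the rank sequence gives block sizes [2, 1, 1].

Assembling the blocks gives the Jordan form J above.

J = [[6, 1, 0, 0], [0, 6, 0, 0], [0, 0, 6, 0], [0, 0, 0, 6]]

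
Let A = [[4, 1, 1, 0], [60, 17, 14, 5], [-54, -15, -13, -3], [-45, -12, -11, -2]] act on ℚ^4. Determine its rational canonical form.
R = [[0, 0, 0, -1], [1, 0, 0, 6], [0, 1, 0, -10], [0, 0, 1, 6]]

The invariant factors of A (the non-unit diagonal entries of the Smith normal form of xI - A over ℚ[x]) are (x - 1)^2(x^2 - 4x + 1), each dividing the next. The characteristic polynomial is their product, (x - 1)^2(x^2 - 4x + 1).

The rational canonical form is the block-diagonal matrix of companion matrices C(f_i):
R = [[0, 0, 0, -1], [1, 0, 0, 6], [0, 1, 0, -10], [0, 0, 1, 6]].

Note the characteristic polynomial does not split into linear factors over ℚ, so A has no Jordan form over ℚ; the rational canonical form exists over any field.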